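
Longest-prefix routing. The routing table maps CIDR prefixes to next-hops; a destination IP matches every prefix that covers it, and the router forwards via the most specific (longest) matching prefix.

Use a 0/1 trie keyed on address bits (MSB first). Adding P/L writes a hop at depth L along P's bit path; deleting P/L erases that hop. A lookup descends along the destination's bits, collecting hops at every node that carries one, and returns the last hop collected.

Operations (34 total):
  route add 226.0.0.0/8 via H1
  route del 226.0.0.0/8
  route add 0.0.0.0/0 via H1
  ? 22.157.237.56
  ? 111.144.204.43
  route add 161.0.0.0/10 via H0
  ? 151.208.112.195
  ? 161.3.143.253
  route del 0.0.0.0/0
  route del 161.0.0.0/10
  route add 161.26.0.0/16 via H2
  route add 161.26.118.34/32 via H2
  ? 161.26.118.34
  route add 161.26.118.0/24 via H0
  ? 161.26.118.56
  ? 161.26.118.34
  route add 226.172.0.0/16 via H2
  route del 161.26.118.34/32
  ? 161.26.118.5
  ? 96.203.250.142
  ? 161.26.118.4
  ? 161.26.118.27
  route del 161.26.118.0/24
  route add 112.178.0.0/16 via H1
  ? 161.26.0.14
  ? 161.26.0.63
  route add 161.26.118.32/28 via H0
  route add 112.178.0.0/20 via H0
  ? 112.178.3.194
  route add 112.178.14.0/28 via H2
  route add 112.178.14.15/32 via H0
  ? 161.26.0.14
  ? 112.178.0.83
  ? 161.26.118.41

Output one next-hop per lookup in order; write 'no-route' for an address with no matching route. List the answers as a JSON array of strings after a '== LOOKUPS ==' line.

Process each operation:
  add 226.0.0.0/8 -> H1 at depth 8
  - 226.0.0.0/8 clear@8
  add 0.0.0.0/0 -> H1 at depth 0
  lookup 22.157.237.56: bits ε walk d0:H1 -> H1
  lookup 111.144.204.43: bits ε walk d0:H1 -> H1
  add 161.0.0.0/10 -> H0 at depth 10
  lookup 151.208.112.195: bits 10 walk d0:H1→d1:-→d2:- -> H1
  lookup 161.3.143.253: bits 1010000100 walk d0:H1→d1:-→d2:-→d3:-→d4:-→d5:-→d6:-→d7:-→d8:-→d9:-→d10:H0 -> H0
  - 0.0.0.0/0 clear@0
  - 161.0.0.0/10 clear@10
  add 161.26.0.0/16 -> H2 at depth 16
  add 161.26.118.34/32 -> H2 at depth 32
  lookup 161.26.118.34: bits 10100001000110100111011000100010 walk d0:-→d1:-→d2:-→d3:-→d4:-→d5:-→d6:-→d7:-→d8:-→d9:-→d10:-→d11:-→d12:-→d13:-→d14:-→d15:-→d16:H2→d17:-→d18:-→d19:-→d20:-→d21:-→d22:-→d23:-→d24:-→d25:-→d26:-→d27:-→d28:-→d29:-→d30:-→d31:-→d32:H2 -> H2
  add 161.26.118.0/24 -> H0 at depth 24
  lookup 161.26.118.56: bits 101000010001101001110110001 walk d0:-→d1:-→d2:-→d3:-→d4:-→d5:-→d6:-→d7:-→d8:-→d9:-→d10:-→d11:-→d12:-→d13:-→d14:-→d15:-→d16:H2→d17:-→d18:-→d19:-→d20:-→d21:-→d22:-→d23:-→d24:H0→d25:-→d26:-→d27:- -> H0
  lookup 161.26.118.34: bits 10100001000110100111011000100010 walk d0:-→d1:-→d2:-→d3:-→d4:-→d5:-→d6:-→d7:-→d8:-→d9:-→d10:-→d11:-→d12:-→d13:-→d14:-→d15:-→d16:H2→d17:-→d18:-→d19:-→d20:-→d21:-→d22:-→d23:-→d24:H0→d25:-→d26:-→d27:-→d28:-→d29:-→d30:-→d31:-→d32:H2 -> H2
  add 226.172.0.0/16 -> H2 at depth 16
  - 161.26.118.34/32 clear@32
  lookup 161.26.118.5: bits 10100001000110100111011000 walk d0:-→d1:-→d2:-→d3:-→d4:-→d5:-→d6:-→d7:-→d8:-→d9:-→d10:-→d11:-→d12:-→d13:-→d14:-→d15:-→d16:H2→d17:-→d18:-→d19:-→d20:-→d21:-→d22:-→d23:-→d24:H0→d25:-→d26:- -> H0
  lookup 96.203.250.142: bits ε walk d0:- -> no-route
  lookup 161.26.118.4: bits 10100001000110100111011000 walk d0:-→d1:-→d2:-→d3:-→d4:-→d5:-→d6:-→d7:-→d8:-→d9:-→d10:-→d11:-→d12:-→d13:-→d14:-→d15:-→d16:H2→d17:-→d18:-→d19:-→d20:-→d21:-→d22:-→d23:-→d24:H0→d25:-→d26:- -> H0
  lookup 161.26.118.27: bits 10100001000110100111011000 walk d0:-→d1:-→d2:-→d3:-→d4:-→d5:-→d6:-→d7:-→d8:-→d9:-→d10:-→d11:-→d12:-→d13:-→d14:-→d15:-→d16:H2→d17:-→d18:-→d19:-→d20:-→d21:-→d22:-→d23:-→d24:H0→d25:-→d26:- -> H0
  - 161.26.118.0/24 clear@24
  add 112.178.0.0/16 -> H1 at depth 16
  lookup 161.26.0.14: bits 10100001000110100 walk d0:-→d1:-→d2:-→d3:-→d4:-→d5:-→d6:-→d7:-→d8:-→d9:-→d10:-→d11:-→d12:-→d13:-→d14:-→d15:-→d16:H2→d17:- -> H2
  lookup 161.26.0.63: bits 10100001000110100 walk d0:-→d1:-→d2:-→d3:-→d4:-→d5:-→d6:-→d7:-→d8:-→d9:-→d10:-→d11:-→d12:-→d13:-→d14:-→d15:-→d16:H2→d17:- -> H2
  add 161.26.118.32/28 -> H0 at depth 28
  add 112.178.0.0/20 -> H0 at depth 20
  lookup 112.178.3.194: bits 01110000101100100000 walk d0:-→d1:-→d2:-→d3:-→d4:-→d5:-→d6:-→d7:-→d8:-→d9:-→d10:-→d11:-→d12:-→d13:-→d14:-→d15:-→d16:H1→d17:-→d18:-→d19:-→d20:H0 -> H0
  add 112.178.14.0/28 -> H2 at depth 28
  add 112.178.14.15/32 -> H0 at depth 32
  lookup 161.26.0.14: bits 10100001000110100 walk d0:-→d1:-→d2:-→d3:-→d4:-→d5:-→d6:-→d7:-→d8:-→d9:-→d10:-→d11:-→d12:-→d13:-→d14:-→d15:-→d16:H2→d17:- -> H2
  lookup 112.178.0.83: bits 01110000101100100000 walk d0:-→d1:-→d2:-→d3:-→d4:-→d5:-→d6:-→d7:-→d8:-→d9:-→d10:-→d11:-→d12:-→d13:-→d14:-→d15:-→d16:H1→d17:-→d18:-→d19:-→d20:H0 -> H0
  lookup 161.26.118.41: bits 1010000100011010011101100010 walk d0:-→d1:-→d2:-→d3:-→d4:-→d5:-→d6:-→d7:-→d8:-→d9:-→d10:-→d11:-→d12:-→d13:-→d14:-→d15:-→d16:H2→d17:-→d18:-→d19:-→d20:-→d21:-→d22:-→d23:-→d24:-→d25:-→d26:-→d27:-→d28:H0 -> H0

== LOOKUPS ==
["H1","H1","H1","H0","H2","H0","H2","H0","no-route","H0","H0","H2","H2","H0","H2","H0","H0"]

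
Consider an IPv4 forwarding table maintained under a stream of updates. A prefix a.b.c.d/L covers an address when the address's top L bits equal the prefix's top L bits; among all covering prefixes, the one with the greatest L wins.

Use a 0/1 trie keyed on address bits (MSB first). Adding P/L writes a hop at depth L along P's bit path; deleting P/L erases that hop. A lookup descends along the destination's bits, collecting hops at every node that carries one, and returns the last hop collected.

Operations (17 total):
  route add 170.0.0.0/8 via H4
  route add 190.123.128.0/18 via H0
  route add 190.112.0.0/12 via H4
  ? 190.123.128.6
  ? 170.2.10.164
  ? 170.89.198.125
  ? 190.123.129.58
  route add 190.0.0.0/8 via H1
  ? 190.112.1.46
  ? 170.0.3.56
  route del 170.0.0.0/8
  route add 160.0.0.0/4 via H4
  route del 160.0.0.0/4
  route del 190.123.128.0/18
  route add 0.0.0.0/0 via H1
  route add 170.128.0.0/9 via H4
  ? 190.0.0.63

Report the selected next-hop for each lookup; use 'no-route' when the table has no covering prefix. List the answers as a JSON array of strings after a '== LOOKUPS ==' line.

Trace:
  add 170.0.0.0/8 -> H4 at depth 8
  add 190.123.128.0/18 -> H0 at depth 18
  add 190.112.0.0/12 -> H4 at depth 12
  lookup 190.123.128.6: bits 101111100111101110 walk d0:-→d1:-→d2:-→d3:-→d4:-→d5:-→d6:-→d7:-→d8:-→d9:-→d10:-→d11:-→d12:H4→d13:-→d14:-→d15:-→d16:-→d17:-→d18:H0 -> H0
  lookup 170.2.10.164: bits 10101010 walk d0:-→d1:-→d2:-→d3:-→d4:-→d5:-→d6:-→d7:-→d8:H4 -> H4
  lookup 170.89.198.125: bits 10101010 walk d0:-→d1:-→d2:-→d3:-→d4:-→d5:-→d6:-→d7:-→d8:H4 -> H4
  lookup 190.123.129.58: bits 101111100111101110 walk d0:-→d1:-→d2:-→d3:-→d4:-→d5:-→d6:-→d7:-→d8:-→d9:-→d10:-→d11:-→d12:H4→d13:-→d14:-→d15:-→d16:-→d17:-→d18:H0 -> H0
  add 190.0.0.0/8 -> H1 at depth 8
  lookup 190.112.1.46: bits 101111100111 walk d0:-→d1:-→d2:-→d3:-→d4:-→d5:-→d6:-→d7:-→d8:H1→d9:-→d10:-→d11:-→d12:H4 -> H4
  lookup 170.0.3.56: bits 10101010 walk d0:-→d1:-→d2:-→d3:-→d4:-→d5:-→d6:-→d7:-→d8:H4 -> H4
  - 170.0.0.0/8 clear@8
  add 160.0.0.0/4 -> H4 at depth 4
  - 160.0.0.0/4 clear@4
  - 190.123.128.0/18 clear@18
  add 0.0.0.0/0 -> H1 at depth 0
  add 170.128.0.0/9 -> H4 at depth 9
  lookup 190.0.0.63: bits 101111100 walk d0:H1→d1:-→d2:-→d3:-→d4:-→d5:-→d6:-→d7:-→d8:H1→d9:- -> H1

== LOOKUPS ==
["H0","H4","H4","H0","H4","H4","H1"]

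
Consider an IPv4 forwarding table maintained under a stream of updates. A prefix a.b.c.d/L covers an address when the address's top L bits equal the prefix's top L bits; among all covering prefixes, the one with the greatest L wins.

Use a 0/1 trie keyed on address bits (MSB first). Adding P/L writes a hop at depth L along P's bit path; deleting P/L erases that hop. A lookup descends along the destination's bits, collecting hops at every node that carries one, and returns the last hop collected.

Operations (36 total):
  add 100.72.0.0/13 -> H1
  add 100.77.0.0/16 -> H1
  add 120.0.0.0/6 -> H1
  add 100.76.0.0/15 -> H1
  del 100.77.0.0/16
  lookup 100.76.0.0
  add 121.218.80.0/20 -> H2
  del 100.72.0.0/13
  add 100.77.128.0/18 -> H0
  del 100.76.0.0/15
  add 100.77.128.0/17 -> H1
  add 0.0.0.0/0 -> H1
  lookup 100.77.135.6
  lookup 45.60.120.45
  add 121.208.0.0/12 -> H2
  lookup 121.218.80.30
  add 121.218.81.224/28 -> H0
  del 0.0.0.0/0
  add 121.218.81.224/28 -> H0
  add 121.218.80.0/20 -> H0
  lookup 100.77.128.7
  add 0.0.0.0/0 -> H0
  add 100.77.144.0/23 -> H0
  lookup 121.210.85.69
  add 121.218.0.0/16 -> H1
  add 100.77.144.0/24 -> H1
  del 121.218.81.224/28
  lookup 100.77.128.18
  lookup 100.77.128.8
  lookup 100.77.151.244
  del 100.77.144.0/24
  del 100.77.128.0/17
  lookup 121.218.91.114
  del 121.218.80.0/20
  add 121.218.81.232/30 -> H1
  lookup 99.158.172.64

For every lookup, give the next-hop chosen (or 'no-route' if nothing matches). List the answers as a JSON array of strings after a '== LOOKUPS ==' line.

Apply in order:
  + 100.72.0.0/13 (H1) depth=13
  + 100.77.0.0/16 (H1) depth=16
  + 120.0.0.0/6 (H1) depth=6
  + 100.76.0.0/15 (H1) depth=15
  del 100.77.0.0/16 (clear depth 16)
  Q 100.76.0.0: descend 011001000100110 ; hops seen [H1,H1] ; pick H1
  + 121.218.80.0/20 (H2) depth=20
  del 100.72.0.0/13 (clear depth 13)
  + 100.77.128.0/18 (H0) depth=18
  del 100.76.0.0/15 (clear depth 15)
  + 100.77.128.0/17 (H1) depth=17
  + 0.0.0.0/0 (H1) depth=0
  Q 100.77.135.6: descend 011001000100110110 ; hops seen [H1,H1,H0] ; pick H0
  Q 45.60.120.45: descend 0 ; hops seen [H1] ; pick H1
  + 121.208.0.0/12 (H2) depth=12
  Q 121.218.80.30: descend 01111001110110100101 ; hops seen [H1,H1,H2,H2] ; pick H2
  + 121.218.81.224/28 (H0) depth=28
  del 0.0.0.0/0 (clear depth 0)
  + 121.218.81.224/28 (H0) depth=28
  + 121.218.80.0/20 (H0) depth=20
  Q 100.77.128.7: descend 011001000100110110 ; hops seen [H1,H0] ; pick H0
  + 0.0.0.0/0 (H0) depth=0
  + 100.77.144.0/23 (H0) depth=23
  Q 121.210.85.69: descend 011110011101 ; hops seen [H0,H1,H2] ; pick H2
  + 121.218.0.0/16 (H1) depth=16
  + 100.77.144.0/24 (H1) depth=24
  del 121.218.81.224/28 (clear depth 28)
  Q 100.77.128.18: descend 0110010001001101100 ; hops seen [H0,H1,H0] ; pick H0
  Q 100.77.128.8: descend 0110010001001101100 ; hops seen [H0,H1,H0] ; pick H0
  Q 100.77.151.244: descend 011001000100110110010 ; hops seen [H0,H1,H0] ; pick H0
  del 100.77.144.0/24 (clear depth 24)
  del 100.77.128.0/17 (clear depth 17)
  Q 121.218.91.114: descend 01111001110110100101 ; hops seen [H0,H1,H2,H1,H0] ; pick H0
  del 121.218.80.0/20 (clear depth 20)
  + 121.218.81.232/30 (H1) depth=30
  Q 99.158.172.64: descend 01100 ; hops seen [H0] ; pick H0

== LOOKUPS ==
["H1","H0","H1","H2","H0","H2","H0","H0","H0","H0","H0"]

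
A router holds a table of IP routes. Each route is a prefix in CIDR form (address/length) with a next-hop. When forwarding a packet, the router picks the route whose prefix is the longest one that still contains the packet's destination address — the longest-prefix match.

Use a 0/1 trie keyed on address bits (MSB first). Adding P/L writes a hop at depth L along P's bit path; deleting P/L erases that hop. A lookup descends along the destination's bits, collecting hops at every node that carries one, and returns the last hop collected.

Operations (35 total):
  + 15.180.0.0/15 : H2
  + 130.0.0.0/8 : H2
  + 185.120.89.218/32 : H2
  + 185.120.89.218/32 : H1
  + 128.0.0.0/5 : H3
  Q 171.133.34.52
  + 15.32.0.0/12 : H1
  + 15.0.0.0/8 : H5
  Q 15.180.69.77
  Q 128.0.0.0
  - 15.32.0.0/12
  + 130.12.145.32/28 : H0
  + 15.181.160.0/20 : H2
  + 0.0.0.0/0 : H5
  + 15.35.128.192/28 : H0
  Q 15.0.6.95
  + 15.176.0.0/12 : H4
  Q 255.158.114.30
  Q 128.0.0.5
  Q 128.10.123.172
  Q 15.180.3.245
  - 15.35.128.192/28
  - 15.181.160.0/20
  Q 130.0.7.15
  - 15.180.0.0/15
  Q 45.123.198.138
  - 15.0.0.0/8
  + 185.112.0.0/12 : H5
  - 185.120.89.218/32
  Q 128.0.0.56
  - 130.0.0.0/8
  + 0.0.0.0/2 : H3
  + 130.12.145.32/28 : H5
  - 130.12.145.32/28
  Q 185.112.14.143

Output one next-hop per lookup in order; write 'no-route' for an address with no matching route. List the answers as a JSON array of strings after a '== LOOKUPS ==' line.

Trace:
  + 15.180.0.0/15 (H2) depth=15
  + 130.0.0.0/8 (H2) depth=8
  + 185.120.89.218/32 (H2) depth=32
  + 185.120.89.218/32 (H1) depth=32
  + 128.0.0.0/5 (H3) depth=5
  Q 171.133.34.52: descend 101 ; hops seen [∅] ; pick no-route
  + 15.32.0.0/12 (H1) depth=12
  + 15.0.0.0/8 (H5) depth=8
  Q 15.180.69.77: descend 000011111011010 ; hops seen [H5,H2] ; pick H2
  Q 128.0.0.0: descend 100000 ; hops seen [H3] ; pick H3
  del 15.32.0.0/12 (clear depth 12)
  + 130.12.145.32/28 (H0) depth=28
  + 15.181.160.0/20 (H2) depth=20
  + 0.0.0.0/0 (H5) depth=0
  + 15.35.128.192/28 (H0) depth=28
  Q 15.0.6.95: descend 0000111100 ; hops seen [H5,H5] ; pick H5
  + 15.176.0.0/12 (H4) depth=12
  Q 255.158.114.30: descend 1 ; hops seen [H5] ; pick H5
  Q 128.0.0.5: descend 100000 ; hops seen [H5,H3] ; pick H3
  Q 128.10.123.172: descend 100000 ; hops seen [H5,H3] ; pick H3
  Q 15.180.3.245: descend 000011111011010 ; hops seen [H5,H5,H4,H2] ; pick H2
  del 15.35.128.192/28 (clear depth 28)
  del 15.181.160.0/20 (clear depth 20)
  Q 130.0.7.15: descend 100000100000 ; hops seen [H5,H3,H2] ; pick H2
  del 15.180.0.0/15 (clear depth 15)
  Q 45.123.198.138: descend 00 ; hops seen [H5] ; pick H5
  del 15.0.0.0/8 (clear depth 8)
  + 185.112.0.0/12 (H5) depth=12
  del 185.120.89.218/32 (clear depth 32)
  Q 128.0.0.56: descend 100000 ; hops seen [H5,H3] ; pick H3
  del 130.0.0.0/8 (clear depth 8)
  + 0.0.0.0/2 (H3) depth=2
  + 130.12.145.32/28 (H5) depth=28
  del 130.12.145.32/28 (clear depth 28)
  Q 185.112.14.143: descend 101110010111 ; hops seen [H5,H5] ; pick H5

== LOOKUPS ==
["no-route","H2","H3","H5","H5","H3","H3","H2","H2","H5","H3","H5"]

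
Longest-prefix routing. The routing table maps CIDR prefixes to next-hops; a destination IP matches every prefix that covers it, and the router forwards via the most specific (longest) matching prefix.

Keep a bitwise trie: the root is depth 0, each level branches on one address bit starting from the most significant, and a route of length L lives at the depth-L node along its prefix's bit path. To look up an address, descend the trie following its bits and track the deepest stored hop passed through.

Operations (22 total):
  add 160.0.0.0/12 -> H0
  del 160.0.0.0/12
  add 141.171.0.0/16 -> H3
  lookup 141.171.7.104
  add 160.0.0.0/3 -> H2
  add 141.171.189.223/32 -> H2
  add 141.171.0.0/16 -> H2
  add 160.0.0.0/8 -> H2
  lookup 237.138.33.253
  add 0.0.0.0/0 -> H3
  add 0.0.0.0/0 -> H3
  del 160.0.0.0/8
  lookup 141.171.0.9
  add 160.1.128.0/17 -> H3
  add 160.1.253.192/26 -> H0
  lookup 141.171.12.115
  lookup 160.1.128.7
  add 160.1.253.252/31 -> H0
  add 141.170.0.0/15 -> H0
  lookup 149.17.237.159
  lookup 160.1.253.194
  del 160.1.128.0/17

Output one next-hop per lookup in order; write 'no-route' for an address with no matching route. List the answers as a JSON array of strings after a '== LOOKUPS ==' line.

Process each operation:
  + 160.0.0.0/12 (H0) depth=12
  - 160.0.0.0/12 clear@12
  + 141.171.0.0/16 (H3) depth=16
  ? 141.171.7.104  path d0:-→d1:-→d2:-→d3:-→d4:-→d5:-→d6:-→d7:-→d8:-→d9:-→d10:-→d11:-→d12:-→d13:-→d14:-→d15:-→d16:H3  best=H3
  + 160.0.0.0/3 (H2) depth=3
  + 141.171.189.223/32 (H2) depth=32
  + 141.171.0.0/16 (H2) depth=16
  + 160.0.0.0/8 (H2) depth=8
  ? 237.138.33.253  path d0:-→d1:-  best=no-route
  + 0.0.0.0/0 (H3) depth=0
  + 0.0.0.0/0 (H3) depth=0
  - 160.0.0.0/8 clear@8
  ? 141.171.0.9  path d0:H3→d1:-→d2:-→d3:-→d4:-→d5:-→d6:-→d7:-→d8:-→d9:-→d10:-→d11:-→d12:-→d13:-→d14:-→d15:-→d16:H2  best=H2
  + 160.1.128.0/17 (H3) depth=17
  + 160.1.253.192/26 (H0) depth=26
  ? 141.171.12.115  path d0:H3→d1:-→d2:-→d3:-→d4:-→d5:-→d6:-→d7:-→d8:-→d9:-→d10:-→d11:-→d12:-→d13:-→d14:-→d15:-→d16:H2  best=H2
  ? 160.1.128.7  path d0:H3→d1:-→d2:-→d3:H2→d4:-→d5:-→d6:-→d7:-→d8:-→d9:-→d10:-→d11:-→d12:-→d13:-→d14:-→d15:-→d16:-→d17:H3  best=H3
  + 160.1.253.252/31 (H0) depth=31
  + 141.170.0.0/15 (H0) depth=15
  ? 149.17.237.159  path d0:H3→d1:-→d2:-→d3:-  best=H3
  ? 160.1.253.194  path d0:H3→d1:-→d2:-→d3:H2→d4:-→d5:-→d6:-→d7:-→d8:-→d9:-→d10:-→d11:-→d12:-→d13:-→d14:-→d15:-→d16:-→d17:H3→d18:-→d19:-→d20:-→d21:-→d22:-→d23:-→d24:-→d25:-→d26:H0  best=H0
  - 160.1.128.0/17 clear@17

== LOOKUPS ==
["H3","no-route","H2","H2","H3","H3","H0"]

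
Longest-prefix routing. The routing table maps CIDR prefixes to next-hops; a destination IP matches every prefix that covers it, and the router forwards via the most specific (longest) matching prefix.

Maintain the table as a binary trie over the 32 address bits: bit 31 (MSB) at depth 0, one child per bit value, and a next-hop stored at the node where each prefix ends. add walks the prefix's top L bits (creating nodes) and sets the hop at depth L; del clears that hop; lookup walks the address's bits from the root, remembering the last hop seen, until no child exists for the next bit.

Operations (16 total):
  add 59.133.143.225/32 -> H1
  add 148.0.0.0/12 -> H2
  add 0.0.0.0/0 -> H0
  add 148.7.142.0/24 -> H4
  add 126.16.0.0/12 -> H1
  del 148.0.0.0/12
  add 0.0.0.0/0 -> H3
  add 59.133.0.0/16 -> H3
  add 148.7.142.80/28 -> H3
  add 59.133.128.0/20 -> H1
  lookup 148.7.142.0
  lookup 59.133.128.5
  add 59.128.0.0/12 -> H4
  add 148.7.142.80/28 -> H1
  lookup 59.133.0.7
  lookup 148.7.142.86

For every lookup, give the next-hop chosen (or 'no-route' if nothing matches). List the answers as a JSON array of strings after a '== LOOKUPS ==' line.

Trace:
  + 59.133.143.225/32 (H1) depth=32
  + 148.0.0.0/12 (H2) depth=12
  + 0.0.0.0/0 (H0) depth=0
  + 148.7.142.0/24 (H4) depth=24
  + 126.16.0.0/12 (H1) depth=12
  - 148.0.0.0/12 clear@12
  + 0.0.0.0/0 (H3) depth=0
  + 59.133.0.0/16 (H3) depth=16
  + 148.7.142.80/28 (H3) depth=28
  + 59.133.128.0/20 (H1) depth=20
  ? 148.7.142.0  path d0:H3→d1:-→d2:-→d3:-→d4:-→d5:-→d6:-→d7:-→d8:-→d9:-→d10:-→d11:-→d12:-→d13:-→d14:-→d15:-→d16:-→d17:-→d18:-→d19:-→d20:-→d21:-→d22:-→d23:-→d24:H4→d25:-  best=H4
  ? 59.133.128.5  path d0:H3→d1:-→d2:-→d3:-→d4:-→d5:-→d6:-→d7:-→d8:-→d9:-→d10:-→d11:-→d12:-→d13:-→d14:-→d15:-→d16:H3→d17:-→d18:-→d19:-→d20:H1  best=H1
  + 59.128.0.0/12 (H4) depth=12
  + 148.7.142.80/28 (H1) depth=28
  ? 59.133.0.7  path d0:H3→d1:-→d2:-→d3:-→d4:-→d5:-→d6:-→d7:-→d8:-→d9:-→d10:-→d11:-→d12:H4→d13:-→d14:-→d15:-→d16:H3  best=H3
  ? 148.7.142.86  path d0:H3→d1:-→d2:-→d3:-→d4:-→d5:-→d6:-→d7:-→d8:-→d9:-→d10:-→d11:-→d12:-→d13:-→d14:-→d15:-→d16:-→d17:-→d18:-→d19:-→d20:-→d21:-→d22:-→d23:-→d24:H4→d25:-→d26:-→d27:-→d28:H1  best=H1

== LOOKUPS ==
["H4","H1","H3","H1"]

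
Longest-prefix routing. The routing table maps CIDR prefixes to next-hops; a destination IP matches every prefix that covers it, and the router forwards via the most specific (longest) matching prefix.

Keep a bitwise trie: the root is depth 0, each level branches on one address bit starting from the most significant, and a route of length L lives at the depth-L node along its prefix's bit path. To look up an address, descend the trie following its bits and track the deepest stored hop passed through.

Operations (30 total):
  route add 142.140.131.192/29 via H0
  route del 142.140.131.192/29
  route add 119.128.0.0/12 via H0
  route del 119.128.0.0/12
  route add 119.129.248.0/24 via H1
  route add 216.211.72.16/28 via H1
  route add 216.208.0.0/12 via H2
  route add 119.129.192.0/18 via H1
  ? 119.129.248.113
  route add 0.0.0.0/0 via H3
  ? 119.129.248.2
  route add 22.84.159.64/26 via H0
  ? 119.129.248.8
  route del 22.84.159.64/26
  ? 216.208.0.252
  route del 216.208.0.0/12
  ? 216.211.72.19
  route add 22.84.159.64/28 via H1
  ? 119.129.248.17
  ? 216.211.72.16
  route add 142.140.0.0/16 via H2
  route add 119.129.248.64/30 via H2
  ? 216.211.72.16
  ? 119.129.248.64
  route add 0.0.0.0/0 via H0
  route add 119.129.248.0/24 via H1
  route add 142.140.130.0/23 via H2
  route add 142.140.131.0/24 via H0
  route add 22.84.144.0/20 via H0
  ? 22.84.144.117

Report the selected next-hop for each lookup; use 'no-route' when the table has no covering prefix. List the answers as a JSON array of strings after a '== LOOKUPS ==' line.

Apply in order:
  add 142.140.131.192/29 -> H0 at depth 29
  del 142.140.131.192/29 (clear depth 29)
  add 119.128.0.0/12 -> H0 at depth 12
  del 119.128.0.0/12 (clear depth 12)
  add 119.129.248.0/24 -> H1 at depth 24
  add 216.211.72.16/28 -> H1 at depth 28
  add 216.208.0.0/12 -> H2 at depth 12
  add 119.129.192.0/18 -> H1 at depth 18
  lookup 119.129.248.113: bits 011101111000000111111000 walk d0:-→d1:-→d2:-→d3:-→d4:-→d5:-→d6:-→d7:-→d8:-→d9:-→d10:-→d11:-→d12:-→d13:-→d14:-→d15:-→d16:-→d17:-→d18:H1→d19:-→d20:-→d21:-→d22:-→d23:-→d24:H1 -> H1
  add 0.0.0.0/0 -> H3 at depth 0
  lookup 119.129.248.2: bits 011101111000000111111000 walk d0:H3→d1:-→d2:-→d3:-→d4:-→d5:-→d6:-→d7:-→d8:-→d9:-→d10:-→d11:-→d12:-→d13:-→d14:-→d15:-→d16:-→d17:-→d18:H1→d19:-→d20:-→d21:-→d22:-→d23:-→d24:H1 -> H1
  add 22.84.159.64/26 -> H0 at depth 26
  lookup 119.129.248.8: bits 011101111000000111111000 walk d0:H3→d1:-→d2:-→d3:-→d4:-→d5:-→d6:-→d7:-→d8:-→d9:-→d10:-→d11:-→d12:-→d13:-→d14:-→d15:-→d16:-→d17:-→d18:H1→d19:-→d20:-→d21:-→d22:-→d23:-→d24:H1 -> H1
  del 22.84.159.64/26 (clear depth 26)
  lookup 216.208.0.252: bits 11011000110100 walk d0:H3→d1:-→d2:-→d3:-→d4:-→d5:-→d6:-→d7:-→d8:-→d9:-→d10:-→d11:-→d12:H2→d13:-→d14:- -> H2
  del 216.208.0.0/12 (clear depth 12)
  lookup 216.211.72.19: bits 1101100011010011010010000001 walk d0:H3→d1:-→d2:-→d3:-→d4:-→d5:-→d6:-→d7:-→d8:-→d9:-→d10:-→d11:-→d12:-→d13:-→d14:-→d15:-→d16:-→d17:-→d18:-→d19:-→d20:-→d21:-→d22:-→d23:-→d24:-→d25:-→d26:-→d27:-→d28:H1 -> H1
  add 22.84.159.64/28 -> H1 at depth 28
  lookup 119.129.248.17: bits 011101111000000111111000 walk d0:H3→d1:-→d2:-→d3:-→d4:-→d5:-→d6:-→d7:-→d8:-→d9:-→d10:-→d11:-→d12:-→d13:-→d14:-→d15:-→d16:-→d17:-→d18:H1→d19:-→d20:-→d21:-→d22:-→d23:-→d24:H1 -> H1
  lookup 216.211.72.16: bits 1101100011010011010010000001 walk d0:H3→d1:-→d2:-→d3:-→d4:-→d5:-→d6:-→d7:-→d8:-→d9:-→d10:-→d11:-→d12:-→d13:-→d14:-→d15:-→d16:-→d17:-→d18:-→d19:-→d20:-→d21:-→d22:-→d23:-→d24:-→d25:-→d26:-→d27:-→d28:H1 -> H1
  add 142.140.0.0/16 -> H2 at depth 16
  add 119.129.248.64/30 -> H2 at depth 30
  lookup 216.211.72.16: bits 1101100011010011010010000001 walk d0:H3→d1:-→d2:-→d3:-→d4:-→d5:-→d6:-→d7:-→d8:-→d9:-→d10:-→d11:-→d12:-→d13:-→d14:-→d15:-→d16:-→d17:-→d18:-→d19:-→d20:-→d21:-→d22:-→d23:-→d24:-→d25:-→d26:-→d27:-→d28:H1 -> H1
  lookup 119.129.248.64: bits 011101111000000111111000010000 walk d0:H3→d1:-→d2:-→d3:-→d4:-→d5:-→d6:-→d7:-→d8:-→d9:-→d10:-→d11:-→d12:-→d13:-→d14:-→d15:-→d16:-→d17:-→d18:H1→d19:-→d20:-→d21:-→d22:-→d23:-→d24:H1→d25:-→d26:-→d27:-→d28:-→d29:-→d30:H2 -> H2
  add 0.0.0.0/0 -> H0 at depth 0
  add 119.129.248.0/24 -> H1 at depth 24
  add 142.140.130.0/23 -> H2 at depth 23
  add 142.140.131.0/24 -> H0 at depth 24
  add 22.84.144.0/20 -> H0 at depth 20
  lookup 22.84.144.117: bits 00010110010101001001 walk d0:H0→d1:-→d2:-→d3:-→d4:-→d5:-→d6:-→d7:-→d8:-→d9:-→d10:-→d11:-→d12:-→d13:-→d14:-→d15:-→d16:-→d17:-→d18:-→d19:-→d20:H0 -> H0

== LOOKUPS ==
["H1","H1","H1","H2","H1","H1","H1","H1","H2","H0"]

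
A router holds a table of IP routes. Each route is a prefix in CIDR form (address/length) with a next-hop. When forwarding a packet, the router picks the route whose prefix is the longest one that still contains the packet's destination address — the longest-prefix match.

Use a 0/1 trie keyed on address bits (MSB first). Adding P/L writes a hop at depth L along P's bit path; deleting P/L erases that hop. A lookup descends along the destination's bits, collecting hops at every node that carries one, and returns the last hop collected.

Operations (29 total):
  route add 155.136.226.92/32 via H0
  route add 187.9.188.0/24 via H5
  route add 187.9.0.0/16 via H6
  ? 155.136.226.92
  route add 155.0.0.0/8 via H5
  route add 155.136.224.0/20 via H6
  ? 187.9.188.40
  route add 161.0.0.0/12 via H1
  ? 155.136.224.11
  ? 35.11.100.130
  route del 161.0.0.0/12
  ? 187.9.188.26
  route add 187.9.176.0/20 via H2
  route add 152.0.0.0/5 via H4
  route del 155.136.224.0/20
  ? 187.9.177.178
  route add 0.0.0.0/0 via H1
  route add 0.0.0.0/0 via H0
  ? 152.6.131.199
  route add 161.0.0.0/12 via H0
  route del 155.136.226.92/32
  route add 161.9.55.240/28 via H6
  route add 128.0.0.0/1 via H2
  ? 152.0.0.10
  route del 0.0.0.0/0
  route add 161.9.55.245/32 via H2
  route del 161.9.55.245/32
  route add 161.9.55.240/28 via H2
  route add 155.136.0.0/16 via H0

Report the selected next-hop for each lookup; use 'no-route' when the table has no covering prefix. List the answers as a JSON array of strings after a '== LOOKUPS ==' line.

Process each operation:
  + 155.136.226.92/32 (H0) depth=32
  + 187.9.188.0/24 (H5) depth=24
  + 187.9.0.0/16 (H6) depth=16
  lookup 155.136.226.92: bits 10011011100010001110001001011100 walk d0:-→d1:-→d2:-→d3:-→d4:-→d5:-→d6:-→d7:-→d8:-→d9:-→d10:-→d11:-→d12:-→d13:-→d14:-→d15:-→d16:-→d17:-→d18:-→d19:-→d20:-→d21:-→d22:-→d23:-→d24:-→d25:-→d26:-→d27:-→d28:-→d29:-→d30:-→d31:-→d32:H0 -> H0
  + 155.0.0.0/8 (H5) depth=8
  + 155.136.224.0/20 (H6) depth=20
  lookup 187.9.188.40: bits 101110110000100110111100 walk d0:-→d1:-→d2:-→d3:-→d4:-→d5:-→d6:-→d7:-→d8:-→d9:-→d10:-→d11:-→d12:-→d13:-→d14:-→d15:-→d16:H6→d17:-→d18:-→d19:-→d20:-→d21:-→d22:-→d23:-→d24:H5 -> H5
  + 161.0.0.0/12 (H1) depth=12
  lookup 155.136.224.11: bits 1001101110001000111000 walk d0:-→d1:-→d2:-→d3:-→d4:-→d5:-→d6:-→d7:-→d8:H5→d9:-→d10:-→d11:-→d12:-→d13:-→d14:-→d15:-→d16:-→d17:-→d18:-→d19:-→d20:H6→d21:-→d22:- -> H6
  lookup 35.11.100.130: bits ε walk d0:- -> no-route
  del 161.0.0.0/12 (clear depth 12)
  lookup 187.9.188.26: bits 101110110000100110111100 walk d0:-→d1:-→d2:-→d3:-→d4:-→d5:-→d6:-→d7:-→d8:-→d9:-→d10:-→d11:-→d12:-→d13:-→d14:-→d15:-→d16:H6→d17:-→d18:-→d19:-→d20:-→d21:-→d22:-→d23:-→d24:H5 -> H5
  + 187.9.176.0/20 (H2) depth=20
  + 152.0.0.0/5 (H4) depth=5
  del 155.136.224.0/20 (clear depth 20)
  lookup 187.9.177.178: bits 10111011000010011011 walk d0:-→d1:-→d2:-→d3:-→d4:-→d5:-→d6:-→d7:-→d8:-→d9:-→d10:-→d11:-→d12:-→d13:-→d14:-→d15:-→d16:H6→d17:-→d18:-→d19:-→d20:H2 -> H2
  + 0.0.0.0/0 (H1) depth=0
  + 0.0.0.0/0 (H0) depth=0
  lookup 152.6.131.199: bits 100110 walk d0:H0→d1:-→d2:-→d3:-→d4:-→d5:H4→d6:- -> H4
  + 161.0.0.0/12 (H0) depth=12
  del 155.136.226.92/32 (clear depth 32)
  + 161.9.55.240/28 (H6) depth=28
  + 128.0.0.0/1 (H2) depth=1
  lookup 152.0.0.10: bits 100110 walk d0:H0→d1:H2→d2:-→d3:-→d4:-→d5:H4→d6:- -> H4
  del 0.0.0.0/0 (clear depth 0)
  + 161.9.55.245/32 (H2) depth=32
  del 161.9.55.245/32 (clear depth 32)
  + 161.9.55.240/28 (H2) depth=28
  + 155.136.0.0/16 (H0) depth=16

== LOOKUPS ==
["H0","H5","H6","no-route","H5","H2","H4","H4"]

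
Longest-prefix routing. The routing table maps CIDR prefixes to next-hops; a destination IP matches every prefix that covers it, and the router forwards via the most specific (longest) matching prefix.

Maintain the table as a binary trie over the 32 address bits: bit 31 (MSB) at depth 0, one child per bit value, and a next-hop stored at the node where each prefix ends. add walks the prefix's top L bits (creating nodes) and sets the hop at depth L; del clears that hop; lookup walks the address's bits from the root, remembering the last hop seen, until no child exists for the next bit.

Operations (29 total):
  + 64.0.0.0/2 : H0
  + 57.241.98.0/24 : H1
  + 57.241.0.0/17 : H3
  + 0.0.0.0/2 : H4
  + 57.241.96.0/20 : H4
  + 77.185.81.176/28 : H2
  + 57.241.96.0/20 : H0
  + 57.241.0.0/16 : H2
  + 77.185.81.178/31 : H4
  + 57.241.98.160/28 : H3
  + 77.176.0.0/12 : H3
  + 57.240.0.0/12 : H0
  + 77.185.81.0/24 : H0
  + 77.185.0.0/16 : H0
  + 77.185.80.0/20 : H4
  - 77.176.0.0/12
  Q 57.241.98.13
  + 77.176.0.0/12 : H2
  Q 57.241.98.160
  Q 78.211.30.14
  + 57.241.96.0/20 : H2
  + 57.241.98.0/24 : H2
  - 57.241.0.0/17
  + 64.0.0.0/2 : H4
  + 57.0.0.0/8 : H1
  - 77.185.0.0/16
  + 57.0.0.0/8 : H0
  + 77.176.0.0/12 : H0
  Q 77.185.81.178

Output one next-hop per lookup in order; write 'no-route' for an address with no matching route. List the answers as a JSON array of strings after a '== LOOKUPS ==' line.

Apply in order:
  + 64.0.0.0/2 (H0) depth=2
  + 57.241.98.0/24 (H1) depth=24
  + 57.241.0.0/17 (H3) depth=17
  + 0.0.0.0/2 (H4) depth=2
  + 57.241.96.0/20 (H4) depth=20
  + 77.185.81.176/28 (H2) depth=28
  + 57.241.96.0/20 (H0) depth=20
  + 57.241.0.0/16 (H2) depth=16
  + 77.185.81.178/31 (H4) depth=31
  + 57.241.98.160/28 (H3) depth=28
  + 77.176.0.0/12 (H3) depth=12
  + 57.240.0.0/12 (H0) depth=12
  + 77.185.81.0/24 (H0) depth=24
  + 77.185.0.0/16 (H0) depth=16
  + 77.185.80.0/20 (H4) depth=20
  - 77.176.0.0/12 clear@12
  ? 57.241.98.13  path d0:-→d1:-→d2:H4→d3:-→d4:-→d5:-→d6:-→d7:-→d8:-→d9:-→d10:-→d11:-→d12:H0→d13:-→d14:-→d15:-→d16:H2→d17:H3→d18:-→d19:-→d20:H0→d21:-→d22:-→d23:-→d24:H1  best=H1
  + 77.176.0.0/12 (H2) depth=12
  ? 57.241.98.160  path d0:-→d1:-→d2:H4→d3:-→d4:-→d5:-→d6:-→d7:-→d8:-→d9:-→d10:-→d11:-→d12:H0→d13:-→d14:-→d15:-→d16:H2→d17:H3→d18:-→d19:-→d20:H0→d21:-→d22:-→d23:-→d24:H1→d25:-→d26:-→d27:-→d28:H3  best=H3
  ? 78.211.30.14  path d0:-→d1:-→d2:H0→d3:-→d4:-→d5:-→d6:-  best=H0
  + 57.241.96.0/20 (H2) depth=20
  + 57.241.98.0/24 (H2) depth=24
  - 57.241.0.0/17 clear@17
  + 64.0.0.0/2 (H4) depth=2
  + 57.0.0.0/8 (H1) depth=8
  - 77.185.0.0/16 clear@16
  + 57.0.0.0/8 (H0) depth=8
  + 77.176.0.0/12 (H0) depth=12
  ? 77.185.81.178  path d0:-→d1:-→d2:H4→d3:-→d4:-→d5:-→d6:-→d7:-→d8:-→d9:-→d10:-→d11:-→d12:H0→d13:-→d14:-→d15:-→d16:-→d17:-→d18:-→d19:-→d20:H4→d21:-→d22:-→d23:-→d24:H0→d25:-→d26:-→d27:-→d28:H2→d29:-→d30:-→d31:H4  best=H4

== LOOKUPS ==
["H1","H3","H0","H4"]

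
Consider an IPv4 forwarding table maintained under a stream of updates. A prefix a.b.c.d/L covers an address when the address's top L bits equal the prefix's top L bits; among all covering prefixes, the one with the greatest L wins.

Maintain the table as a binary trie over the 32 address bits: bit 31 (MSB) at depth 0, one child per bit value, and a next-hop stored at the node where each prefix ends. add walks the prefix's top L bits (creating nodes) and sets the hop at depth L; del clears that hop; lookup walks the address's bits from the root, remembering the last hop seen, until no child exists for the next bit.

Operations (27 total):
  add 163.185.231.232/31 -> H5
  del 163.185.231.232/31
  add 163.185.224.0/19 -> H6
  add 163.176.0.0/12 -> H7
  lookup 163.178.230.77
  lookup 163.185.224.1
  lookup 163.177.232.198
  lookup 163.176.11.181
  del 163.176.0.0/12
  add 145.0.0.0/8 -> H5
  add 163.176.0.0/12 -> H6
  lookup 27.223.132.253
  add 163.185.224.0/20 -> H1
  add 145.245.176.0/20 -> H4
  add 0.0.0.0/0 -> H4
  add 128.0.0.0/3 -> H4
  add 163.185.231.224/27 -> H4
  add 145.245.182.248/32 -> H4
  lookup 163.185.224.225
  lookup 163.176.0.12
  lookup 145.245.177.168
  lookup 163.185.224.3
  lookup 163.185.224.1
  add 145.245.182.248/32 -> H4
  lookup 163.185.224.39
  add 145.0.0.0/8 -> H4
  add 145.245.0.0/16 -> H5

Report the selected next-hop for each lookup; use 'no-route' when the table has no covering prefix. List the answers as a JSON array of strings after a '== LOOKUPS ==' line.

Trace:
  add 163.185.231.232/31 -> H5 at depth 31
  - 163.185.231.232/31 clear@31
  add 163.185.224.0/19 -> H6 at depth 19
  add 163.176.0.0/12 -> H7 at depth 12
  lookup 163.178.230.77: bits 101000111011 walk d0:-→d1:-→d2:-→d3:-→d4:-→d5:-→d6:-→d7:-→d8:-→d9:-→d10:-→d11:-→d12:H7 -> H7
  lookup 163.185.224.1: bits 101000111011100111100 walk d0:-→d1:-→d2:-→d3:-→d4:-→d5:-→d6:-→d7:-→d8:-→d9:-→d10:-→d11:-→d12:H7→d13:-→d14:-→d15:-→d16:-→d17:-→d18:-→d19:H6→d20:-→d21:- -> H6
  lookup 163.177.232.198: bits 101000111011 walk d0:-→d1:-→d2:-→d3:-→d4:-→d5:-→d6:-→d7:-→d8:-→d9:-→d10:-→d11:-→d12:H7 -> H7
  lookup 163.176.11.181: bits 101000111011 walk d0:-→d1:-→d2:-→d3:-→d4:-→d5:-→d6:-→d7:-→d8:-→d9:-→d10:-→d11:-→d12:H7 -> H7
  - 163.176.0.0/12 clear@12
  add 145.0.0.0/8 -> H5 at depth 8
  add 163.176.0.0/12 -> H6 at depth 12
  lookup 27.223.132.253: bits ε walk d0:- -> no-route
  add 163.185.224.0/20 -> H1 at depth 20
  add 145.245.176.0/20 -> H4 at depth 20
  add 0.0.0.0/0 -> H4 at depth 0
  add 128.0.0.0/3 -> H4 at depth 3
  add 163.185.231.224/27 -> H4 at depth 27
  add 145.245.182.248/32 -> H4 at depth 32
  lookup 163.185.224.225: bits 101000111011100111100 walk d0:H4→d1:-→d2:-→d3:-→d4:-→d5:-→d6:-→d7:-→d8:-→d9:-→d10:-→d11:-→d12:H6→d13:-→d14:-→d15:-→d16:-→d17:-→d18:-→d19:H6→d20:H1→d21:- -> H1
  lookup 163.176.0.12: bits 101000111011 walk d0:H4→d1:-→d2:-→d3:-→d4:-→d5:-→d6:-→d7:-→d8:-→d9:-→d10:-→d11:-→d12:H6 -> H6
  lookup 145.245.177.168: bits 100100011111010110110 walk d0:H4→d1:-→d2:-→d3:H4→d4:-→d5:-→d6:-→d7:-→d8:H5→d9:-→d10:-→d11:-→d12:-→d13:-→d14:-→d15:-→d16:-→d17:-→d18:-→d19:-→d20:H4→d21:- -> H4
  lookup 163.185.224.3: bits 101000111011100111100 walk d0:H4→d1:-→d2:-→d3:-→d4:-→d5:-→d6:-→d7:-→d8:-→d9:-→d10:-→d11:-→d12:H6→d13:-→d14:-→d15:-→d16:-→d17:-→d18:-→d19:H6→d20:H1→d21:- -> H1
  lookup 163.185.224.1: bits 101000111011100111100 walk d0:H4→d1:-→d2:-→d3:-→d4:-→d5:-→d6:-→d7:-→d8:-→d9:-→d10:-→d11:-→d12:H6→d13:-→d14:-→d15:-→d16:-→d17:-→d18:-→d19:H6→d20:H1→d21:- -> H1
  add 145.245.182.248/32 -> H4 at depth 32
  lookup 163.185.224.39: bits 101000111011100111100 walk d0:H4→d1:-→d2:-→d3:-→d4:-→d5:-→d6:-→d7:-→d8:-→d9:-→d10:-→d11:-→d12:H6→d13:-→d14:-→d15:-→d16:-→d17:-→d18:-→d19:H6→d20:H1→d21:- -> H1
  add 145.0.0.0/8 -> H4 at depth 8
  add 145.245.0.0/16 -> H5 at depth 16

== LOOKUPS ==
["H7","H6","H7","H7","no-route","H1","H6","H4","H1","H1","H1"]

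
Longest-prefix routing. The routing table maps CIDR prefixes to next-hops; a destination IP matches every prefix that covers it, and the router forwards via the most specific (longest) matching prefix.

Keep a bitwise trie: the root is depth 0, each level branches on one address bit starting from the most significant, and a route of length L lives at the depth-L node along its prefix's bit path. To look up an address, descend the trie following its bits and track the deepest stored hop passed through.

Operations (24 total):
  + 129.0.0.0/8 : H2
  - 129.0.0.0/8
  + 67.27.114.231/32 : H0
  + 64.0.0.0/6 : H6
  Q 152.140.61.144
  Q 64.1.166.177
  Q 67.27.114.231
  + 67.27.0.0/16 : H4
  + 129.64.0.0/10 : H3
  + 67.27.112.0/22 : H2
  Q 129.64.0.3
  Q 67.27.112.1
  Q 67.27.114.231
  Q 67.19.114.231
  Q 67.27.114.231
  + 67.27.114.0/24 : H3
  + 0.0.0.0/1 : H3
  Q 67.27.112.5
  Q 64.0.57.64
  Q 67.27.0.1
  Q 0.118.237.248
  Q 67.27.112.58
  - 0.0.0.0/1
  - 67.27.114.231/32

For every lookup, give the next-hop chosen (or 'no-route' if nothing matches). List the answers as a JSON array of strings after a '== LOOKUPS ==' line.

Apply in order:
  add 129.0.0.0/8 -> H2 at depth 8
  del 129.0.0.0/8 (clear depth 8)
  add 67.27.114.231/32 -> H0 at depth 32
  add 64.0.0.0/6 -> H6 at depth 6
  Q 152.140.61.144: descend 100 ; hops seen [∅] ; pick no-route
  Q 64.1.166.177: descend 010000 ; hops seen [H6] ; pick H6
  Q 67.27.114.231: descend 01000011000110110111001011100111 ; hops seen [H6,H0] ; pick H0
  add 67.27.0.0/16 -> H4 at depth 16
  add 129.64.0.0/10 -> H3 at depth 10
  add 67.27.112.0/22 -> H2 at depth 22
  Q 129.64.0.3: descend 1000000101 ; hops seen [H3] ; pick H3
  Q 67.27.112.1: descend 0100001100011011011100 ; hops seen [H6,H4,H2] ; pick H2
  Q 67.27.114.231: descend 01000011000110110111001011100111 ; hops seen [H6,H4,H2,H0] ; pick H0
  Q 67.19.114.231: descend 010000110001 ; hops seen [H6] ; pick H6
  Q 67.27.114.231: descend 01000011000110110111001011100111 ; hops seen [H6,H4,H2,H0] ; pick H0
  add 67.27.114.0/24 -> H3 at depth 24
  add 0.0.0.0/1 -> H3 at depth 1
  Q 67.27.112.5: descend 0100001100011011011100 ; hops seen [H3,H6,H4,H2] ; pick H2
  Q 64.0.57.64: descend 010000 ; hops seen [H3,H6] ; pick H6
  Q 67.27.0.1: descend 01000011000110110 ; hops seen [H3,H6,H4] ; pick H4
  Q 0.118.237.248: descend 0 ; hops seen [H3] ; pick H3
  Q 67.27.112.58: descend 0100001100011011011100 ; hops seen [H3,H6,H4,H2] ; pick H2
  del 0.0.0.0/1 (clear depth 1)
  del 67.27.114.231/32 (clear depth 32)

== LOOKUPS ==
["no-route","H6","H0","H3","H2","H0","H6","H0","H2","H6","H4","H3","H2"]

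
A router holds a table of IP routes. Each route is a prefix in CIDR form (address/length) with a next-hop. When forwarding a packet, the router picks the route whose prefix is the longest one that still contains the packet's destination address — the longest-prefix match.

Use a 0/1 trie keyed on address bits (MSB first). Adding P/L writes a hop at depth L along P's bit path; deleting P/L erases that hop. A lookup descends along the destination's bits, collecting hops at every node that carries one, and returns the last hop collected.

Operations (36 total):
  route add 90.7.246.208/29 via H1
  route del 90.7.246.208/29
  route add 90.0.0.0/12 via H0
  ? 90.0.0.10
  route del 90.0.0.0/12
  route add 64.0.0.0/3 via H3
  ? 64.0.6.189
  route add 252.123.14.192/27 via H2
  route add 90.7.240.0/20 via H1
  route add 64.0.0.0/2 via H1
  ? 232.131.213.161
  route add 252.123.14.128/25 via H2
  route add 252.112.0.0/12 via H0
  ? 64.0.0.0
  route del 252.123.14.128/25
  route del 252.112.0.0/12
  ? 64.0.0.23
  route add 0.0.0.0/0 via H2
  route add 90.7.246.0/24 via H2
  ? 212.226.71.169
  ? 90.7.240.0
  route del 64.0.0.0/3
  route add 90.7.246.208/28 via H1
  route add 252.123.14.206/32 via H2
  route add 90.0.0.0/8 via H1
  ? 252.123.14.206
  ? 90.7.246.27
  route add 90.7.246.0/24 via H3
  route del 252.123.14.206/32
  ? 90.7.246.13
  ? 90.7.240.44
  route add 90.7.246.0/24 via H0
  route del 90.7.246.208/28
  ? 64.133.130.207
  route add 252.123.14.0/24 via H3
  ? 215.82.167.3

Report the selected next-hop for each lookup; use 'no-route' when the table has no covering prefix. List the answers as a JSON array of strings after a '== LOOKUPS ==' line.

Apply in order:
  + 90.7.246.208/29 (H1) depth=29
  del 90.7.246.208/29 (clear depth 29)
  + 90.0.0.0/12 (H0) depth=12
  ? 90.0.0.10  path d0:-→d1:-→d2:-→d3:-→d4:-→d5:-→d6:-→d7:-→d8:-→d9:-→d10:-→d11:-→d12:H0→d13:-  best=H0
  del 90.0.0.0/12 (clear depth 12)
  + 64.0.0.0/3 (H3) depth=3
  ? 64.0.6.189  path d0:-→d1:-→d2:-→d3:H3  best=H3
  + 252.123.14.192/27 (H2) depth=27
  + 90.7.240.0/20 (H1) depth=20
  + 64.0.0.0/2 (H1) depth=2
  ? 232.131.213.161  path d0:-→d1:-→d2:-→d3:-  best=no-route
  + 252.123.14.128/25 (H2) depth=25
  + 252.112.0.0/12 (H0) depth=12
  ? 64.0.0.0  path d0:-→d1:-→d2:H1→d3:H3  best=H3
  del 252.123.14.128/25 (clear depth 25)
  del 252.112.0.0/12 (clear depth 12)
  ? 64.0.0.23  path d0:-→d1:-→d2:H1→d3:H3  best=H3
  + 0.0.0.0/0 (H2) depth=0
  + 90.7.246.0/24 (H2) depth=24
  ? 212.226.71.169  path d0:H2→d1:-→d2:-  best=H2
  ? 90.7.240.0  path d0:H2→d1:-→d2:H1→d3:H3→d4:-→d5:-→d6:-→d7:-→d8:-→d9:-→d10:-→d11:-→d12:-→d13:-→d14:-→d15:-→d16:-→d17:-→d18:-→d19:-→d20:H1→d21:-  best=H1
  del 64.0.0.0/3 (clear depth 3)
  + 90.7.246.208/28 (H1) depth=28
  + 252.123.14.206/32 (H2) depth=32
  + 90.0.0.0/8 (H1) depth=8
  ? 252.123.14.206  path d0:H2→d1:-→d2:-→d3:-→d4:-→d5:-→d6:-→d7:-→d8:-→d9:-→d10:-→d11:-→d12:-→d13:-→d14:-→d15:-→d16:-→d17:-→d18:-→d19:-→d20:-→d21:-→d22:-→d23:-→d24:-→d25:-→d26:-→d27:H2→d28:-→d29:-→d30:-→d31:-→d32:H2  best=H2
  ? 90.7.246.27  path d0:H2→d1:-→d2:H1→d3:-→d4:-→d5:-→d6:-→d7:-→d8:H1→d9:-→d10:-→d11:-→d12:-→d13:-→d14:-→d15:-→d16:-→d17:-→d18:-→d19:-→d20:H1→d21:-→d22:-→d23:-→d24:H2  best=H2
  + 90.7.246.0/24 (H3) depth=24
  del 252.123.14.206/32 (clear depth 32)
  ? 90.7.246.13  path d0:H2→d1:-→d2:H1→d3:-→d4:-→d5:-→d6:-→d7:-→d8:H1→d9:-→d10:-→d11:-→d12:-→d13:-→d14:-→d15:-→d16:-→d17:-→d18:-→d19:-→d20:H1→d21:-→d22:-→d23:-→d24:H3  best=H3
  ? 90.7.240.44  path d0:H2→d1:-→d2:H1→d3:-→d4:-→d5:-→d6:-→d7:-→d8:H1→d9:-→d10:-→d11:-→d12:-→d13:-→d14:-→d15:-→d16:-→d17:-→d18:-→d19:-→d20:H1→d21:-  best=H1
  + 90.7.246.0/24 (H0) depth=24
  del 90.7.246.208/28 (clear depth 28)
  ? 64.133.130.207  path d0:H2→d1:-→d2:H1→d3:-  best=H1
  + 252.123.14.0/24 (H3) depth=24
  ? 215.82.167.3  path d0:H2→d1:-→d2:-  best=H2

== LOOKUPS ==
["H0","H3","no-route","H3","H3","H2","H1","H2","H2","H3","H1","H1","H2"]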